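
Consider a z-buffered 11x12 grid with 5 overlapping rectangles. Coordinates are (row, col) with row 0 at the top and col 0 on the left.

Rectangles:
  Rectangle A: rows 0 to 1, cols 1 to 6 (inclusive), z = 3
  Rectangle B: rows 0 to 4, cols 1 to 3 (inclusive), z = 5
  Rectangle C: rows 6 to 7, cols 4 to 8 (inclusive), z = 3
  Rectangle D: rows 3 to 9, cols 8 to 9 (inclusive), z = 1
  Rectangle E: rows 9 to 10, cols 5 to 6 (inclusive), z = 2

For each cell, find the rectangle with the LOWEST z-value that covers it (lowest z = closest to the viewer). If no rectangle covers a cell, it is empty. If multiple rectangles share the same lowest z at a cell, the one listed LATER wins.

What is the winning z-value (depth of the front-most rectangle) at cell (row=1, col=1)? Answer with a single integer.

Check cell (1,1):
  A: rows 0-1 cols 1-6 z=3 -> covers; best now A (z=3)
  B: rows 0-4 cols 1-3 z=5 -> covers; best now A (z=3)
  C: rows 6-7 cols 4-8 -> outside (row miss)
  D: rows 3-9 cols 8-9 -> outside (row miss)
  E: rows 9-10 cols 5-6 -> outside (row miss)
Winner: A at z=3

Answer: 3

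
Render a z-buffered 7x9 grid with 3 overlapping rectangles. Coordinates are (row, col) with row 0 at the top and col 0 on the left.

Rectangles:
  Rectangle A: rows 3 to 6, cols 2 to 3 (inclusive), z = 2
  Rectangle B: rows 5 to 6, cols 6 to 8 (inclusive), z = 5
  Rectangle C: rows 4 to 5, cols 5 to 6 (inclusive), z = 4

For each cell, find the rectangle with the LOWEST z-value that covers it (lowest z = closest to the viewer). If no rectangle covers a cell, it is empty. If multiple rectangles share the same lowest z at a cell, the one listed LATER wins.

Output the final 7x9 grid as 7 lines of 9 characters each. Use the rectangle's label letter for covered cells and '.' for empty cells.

.........
.........
.........
..AA.....
..AA.CC..
..AA.CCBB
..AA..BBB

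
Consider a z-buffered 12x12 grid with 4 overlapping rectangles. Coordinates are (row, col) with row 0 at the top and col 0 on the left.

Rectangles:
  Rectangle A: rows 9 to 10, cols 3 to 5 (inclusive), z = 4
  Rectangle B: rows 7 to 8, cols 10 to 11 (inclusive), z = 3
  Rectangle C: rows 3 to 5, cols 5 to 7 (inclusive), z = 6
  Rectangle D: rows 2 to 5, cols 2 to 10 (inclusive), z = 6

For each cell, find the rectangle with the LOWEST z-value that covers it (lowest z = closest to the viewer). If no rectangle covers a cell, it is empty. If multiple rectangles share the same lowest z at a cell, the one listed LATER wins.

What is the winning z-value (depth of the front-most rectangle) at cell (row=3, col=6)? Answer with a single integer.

Check cell (3,6):
  A: rows 9-10 cols 3-5 -> outside (row miss)
  B: rows 7-8 cols 10-11 -> outside (row miss)
  C: rows 3-5 cols 5-7 z=6 -> covers; best now C (z=6)
  D: rows 2-5 cols 2-10 z=6 -> covers; best now D (z=6)
Winner: D at z=6

Answer: 6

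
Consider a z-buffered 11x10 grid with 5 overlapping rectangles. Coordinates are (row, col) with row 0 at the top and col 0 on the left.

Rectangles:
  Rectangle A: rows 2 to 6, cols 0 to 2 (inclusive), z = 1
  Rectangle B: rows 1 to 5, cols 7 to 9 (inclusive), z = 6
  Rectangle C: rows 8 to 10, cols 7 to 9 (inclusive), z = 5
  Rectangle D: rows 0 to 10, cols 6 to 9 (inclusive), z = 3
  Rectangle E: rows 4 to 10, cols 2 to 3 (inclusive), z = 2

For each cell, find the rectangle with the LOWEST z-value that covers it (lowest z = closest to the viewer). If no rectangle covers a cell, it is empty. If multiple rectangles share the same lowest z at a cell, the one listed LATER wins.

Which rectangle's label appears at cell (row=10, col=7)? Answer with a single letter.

Answer: D

Derivation:
Check cell (10,7):
  A: rows 2-6 cols 0-2 -> outside (row miss)
  B: rows 1-5 cols 7-9 -> outside (row miss)
  C: rows 8-10 cols 7-9 z=5 -> covers; best now C (z=5)
  D: rows 0-10 cols 6-9 z=3 -> covers; best now D (z=3)
  E: rows 4-10 cols 2-3 -> outside (col miss)
Winner: D at z=3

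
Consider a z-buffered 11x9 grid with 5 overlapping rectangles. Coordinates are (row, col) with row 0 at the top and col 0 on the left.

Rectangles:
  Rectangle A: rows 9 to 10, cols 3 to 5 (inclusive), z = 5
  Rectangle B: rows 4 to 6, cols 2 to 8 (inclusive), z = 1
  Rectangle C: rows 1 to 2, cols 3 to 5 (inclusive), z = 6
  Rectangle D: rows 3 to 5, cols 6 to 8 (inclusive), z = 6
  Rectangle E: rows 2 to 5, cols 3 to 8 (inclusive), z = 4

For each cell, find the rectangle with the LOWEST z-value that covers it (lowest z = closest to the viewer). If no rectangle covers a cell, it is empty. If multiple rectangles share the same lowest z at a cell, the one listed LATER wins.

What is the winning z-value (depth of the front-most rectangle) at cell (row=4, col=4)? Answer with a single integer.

Answer: 1

Derivation:
Check cell (4,4):
  A: rows 9-10 cols 3-5 -> outside (row miss)
  B: rows 4-6 cols 2-8 z=1 -> covers; best now B (z=1)
  C: rows 1-2 cols 3-5 -> outside (row miss)
  D: rows 3-5 cols 6-8 -> outside (col miss)
  E: rows 2-5 cols 3-8 z=4 -> covers; best now B (z=1)
Winner: B at z=1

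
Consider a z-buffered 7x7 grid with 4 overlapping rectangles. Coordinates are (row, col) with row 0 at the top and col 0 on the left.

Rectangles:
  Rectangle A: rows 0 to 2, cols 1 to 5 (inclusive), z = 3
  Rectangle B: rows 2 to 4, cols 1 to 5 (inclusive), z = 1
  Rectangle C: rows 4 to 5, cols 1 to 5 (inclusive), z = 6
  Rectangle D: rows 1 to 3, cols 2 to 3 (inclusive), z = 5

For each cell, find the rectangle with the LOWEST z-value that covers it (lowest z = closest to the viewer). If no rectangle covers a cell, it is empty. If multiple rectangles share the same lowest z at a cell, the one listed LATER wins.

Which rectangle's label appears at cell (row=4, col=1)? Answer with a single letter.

Check cell (4,1):
  A: rows 0-2 cols 1-5 -> outside (row miss)
  B: rows 2-4 cols 1-5 z=1 -> covers; best now B (z=1)
  C: rows 4-5 cols 1-5 z=6 -> covers; best now B (z=1)
  D: rows 1-3 cols 2-3 -> outside (row miss)
Winner: B at z=1

Answer: B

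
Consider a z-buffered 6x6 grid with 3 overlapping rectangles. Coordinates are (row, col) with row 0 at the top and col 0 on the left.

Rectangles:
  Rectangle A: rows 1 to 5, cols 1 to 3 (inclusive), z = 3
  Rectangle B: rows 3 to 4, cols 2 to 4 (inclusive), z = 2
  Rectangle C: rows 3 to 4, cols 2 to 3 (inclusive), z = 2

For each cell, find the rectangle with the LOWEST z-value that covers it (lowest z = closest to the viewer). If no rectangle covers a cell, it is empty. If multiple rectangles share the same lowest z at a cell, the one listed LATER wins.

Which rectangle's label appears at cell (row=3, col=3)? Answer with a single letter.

Answer: C

Derivation:
Check cell (3,3):
  A: rows 1-5 cols 1-3 z=3 -> covers; best now A (z=3)
  B: rows 3-4 cols 2-4 z=2 -> covers; best now B (z=2)
  C: rows 3-4 cols 2-3 z=2 -> covers; best now C (z=2)
Winner: C at z=2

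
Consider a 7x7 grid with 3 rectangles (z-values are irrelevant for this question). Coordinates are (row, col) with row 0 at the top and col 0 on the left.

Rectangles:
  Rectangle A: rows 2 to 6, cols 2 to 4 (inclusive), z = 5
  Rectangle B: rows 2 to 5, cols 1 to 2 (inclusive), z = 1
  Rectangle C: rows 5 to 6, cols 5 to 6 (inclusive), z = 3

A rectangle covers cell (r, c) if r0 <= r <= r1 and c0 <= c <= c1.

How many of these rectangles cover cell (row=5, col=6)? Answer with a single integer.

Answer: 1

Derivation:
Check cell (5,6):
  A: rows 2-6 cols 2-4 -> outside (col miss)
  B: rows 2-5 cols 1-2 -> outside (col miss)
  C: rows 5-6 cols 5-6 -> covers
Count covering = 1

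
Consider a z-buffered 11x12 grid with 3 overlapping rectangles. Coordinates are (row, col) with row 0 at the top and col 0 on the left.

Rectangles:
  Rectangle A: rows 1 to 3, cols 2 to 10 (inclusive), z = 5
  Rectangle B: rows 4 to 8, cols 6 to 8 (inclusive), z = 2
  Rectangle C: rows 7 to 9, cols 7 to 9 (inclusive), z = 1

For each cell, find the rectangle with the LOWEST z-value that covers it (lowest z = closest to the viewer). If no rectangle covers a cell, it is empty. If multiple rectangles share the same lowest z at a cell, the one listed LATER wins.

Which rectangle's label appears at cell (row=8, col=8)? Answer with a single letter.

Check cell (8,8):
  A: rows 1-3 cols 2-10 -> outside (row miss)
  B: rows 4-8 cols 6-8 z=2 -> covers; best now B (z=2)
  C: rows 7-9 cols 7-9 z=1 -> covers; best now C (z=1)
Winner: C at z=1

Answer: C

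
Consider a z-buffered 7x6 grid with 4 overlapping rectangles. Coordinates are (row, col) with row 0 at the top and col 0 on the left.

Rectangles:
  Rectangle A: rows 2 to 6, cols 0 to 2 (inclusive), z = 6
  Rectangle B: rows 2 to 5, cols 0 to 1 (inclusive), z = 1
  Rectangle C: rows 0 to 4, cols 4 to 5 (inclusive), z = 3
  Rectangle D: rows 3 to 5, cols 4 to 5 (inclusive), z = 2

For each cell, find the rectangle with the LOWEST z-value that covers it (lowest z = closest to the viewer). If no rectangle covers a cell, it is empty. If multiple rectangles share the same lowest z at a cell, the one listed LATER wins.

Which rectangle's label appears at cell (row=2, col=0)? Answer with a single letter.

Answer: B

Derivation:
Check cell (2,0):
  A: rows 2-6 cols 0-2 z=6 -> covers; best now A (z=6)
  B: rows 2-5 cols 0-1 z=1 -> covers; best now B (z=1)
  C: rows 0-4 cols 4-5 -> outside (col miss)
  D: rows 3-5 cols 4-5 -> outside (row miss)
Winner: B at z=1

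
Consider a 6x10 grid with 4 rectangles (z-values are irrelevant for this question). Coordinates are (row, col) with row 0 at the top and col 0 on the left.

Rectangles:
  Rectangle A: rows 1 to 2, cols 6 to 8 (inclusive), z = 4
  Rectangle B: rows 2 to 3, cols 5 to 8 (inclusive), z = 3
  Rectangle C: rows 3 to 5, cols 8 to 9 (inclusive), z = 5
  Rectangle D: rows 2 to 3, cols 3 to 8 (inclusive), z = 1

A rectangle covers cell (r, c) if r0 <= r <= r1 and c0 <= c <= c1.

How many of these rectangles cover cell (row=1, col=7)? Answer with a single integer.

Answer: 1

Derivation:
Check cell (1,7):
  A: rows 1-2 cols 6-8 -> covers
  B: rows 2-3 cols 5-8 -> outside (row miss)
  C: rows 3-5 cols 8-9 -> outside (row miss)
  D: rows 2-3 cols 3-8 -> outside (row miss)
Count covering = 1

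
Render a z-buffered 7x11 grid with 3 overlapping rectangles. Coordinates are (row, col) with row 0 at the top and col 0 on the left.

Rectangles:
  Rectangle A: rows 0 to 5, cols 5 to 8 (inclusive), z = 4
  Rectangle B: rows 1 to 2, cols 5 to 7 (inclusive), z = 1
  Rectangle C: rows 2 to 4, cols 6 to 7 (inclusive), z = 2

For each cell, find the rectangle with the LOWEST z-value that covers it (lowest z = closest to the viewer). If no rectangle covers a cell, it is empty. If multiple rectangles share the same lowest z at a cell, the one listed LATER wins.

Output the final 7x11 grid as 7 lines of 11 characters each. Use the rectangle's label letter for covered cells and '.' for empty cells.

.....AAAA..
.....BBBA..
.....BBBA..
.....ACCA..
.....ACCA..
.....AAAA..
...........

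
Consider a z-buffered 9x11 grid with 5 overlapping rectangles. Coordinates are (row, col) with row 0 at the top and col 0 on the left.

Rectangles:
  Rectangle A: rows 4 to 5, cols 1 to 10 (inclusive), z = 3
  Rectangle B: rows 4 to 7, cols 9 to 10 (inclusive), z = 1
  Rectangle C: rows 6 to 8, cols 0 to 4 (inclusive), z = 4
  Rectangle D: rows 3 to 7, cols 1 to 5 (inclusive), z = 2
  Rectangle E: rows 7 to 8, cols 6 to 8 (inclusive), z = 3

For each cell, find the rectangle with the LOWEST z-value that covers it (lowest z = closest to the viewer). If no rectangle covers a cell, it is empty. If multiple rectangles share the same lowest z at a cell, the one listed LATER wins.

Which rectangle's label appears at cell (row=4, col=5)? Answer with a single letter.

Check cell (4,5):
  A: rows 4-5 cols 1-10 z=3 -> covers; best now A (z=3)
  B: rows 4-7 cols 9-10 -> outside (col miss)
  C: rows 6-8 cols 0-4 -> outside (row miss)
  D: rows 3-7 cols 1-5 z=2 -> covers; best now D (z=2)
  E: rows 7-8 cols 6-8 -> outside (row miss)
Winner: D at z=2

Answer: D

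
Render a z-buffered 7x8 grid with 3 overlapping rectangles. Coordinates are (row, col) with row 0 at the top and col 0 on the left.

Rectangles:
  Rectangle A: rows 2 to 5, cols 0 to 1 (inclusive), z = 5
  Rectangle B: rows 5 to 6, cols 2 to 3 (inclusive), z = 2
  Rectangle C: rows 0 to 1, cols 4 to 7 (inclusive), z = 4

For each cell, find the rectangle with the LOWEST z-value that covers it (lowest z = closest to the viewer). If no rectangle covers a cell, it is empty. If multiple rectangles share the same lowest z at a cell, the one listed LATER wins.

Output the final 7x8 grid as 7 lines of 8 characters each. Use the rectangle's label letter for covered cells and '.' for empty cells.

....CCCC
....CCCC
AA......
AA......
AA......
AABB....
..BB....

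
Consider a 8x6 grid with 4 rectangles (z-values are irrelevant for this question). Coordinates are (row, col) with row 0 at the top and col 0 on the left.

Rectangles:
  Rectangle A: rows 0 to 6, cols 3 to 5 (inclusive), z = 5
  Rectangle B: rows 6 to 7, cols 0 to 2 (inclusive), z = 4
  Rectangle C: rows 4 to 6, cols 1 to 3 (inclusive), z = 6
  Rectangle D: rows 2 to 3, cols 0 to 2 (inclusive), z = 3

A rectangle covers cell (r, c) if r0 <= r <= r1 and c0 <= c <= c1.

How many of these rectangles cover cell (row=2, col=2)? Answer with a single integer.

Answer: 1

Derivation:
Check cell (2,2):
  A: rows 0-6 cols 3-5 -> outside (col miss)
  B: rows 6-7 cols 0-2 -> outside (row miss)
  C: rows 4-6 cols 1-3 -> outside (row miss)
  D: rows 2-3 cols 0-2 -> covers
Count covering = 1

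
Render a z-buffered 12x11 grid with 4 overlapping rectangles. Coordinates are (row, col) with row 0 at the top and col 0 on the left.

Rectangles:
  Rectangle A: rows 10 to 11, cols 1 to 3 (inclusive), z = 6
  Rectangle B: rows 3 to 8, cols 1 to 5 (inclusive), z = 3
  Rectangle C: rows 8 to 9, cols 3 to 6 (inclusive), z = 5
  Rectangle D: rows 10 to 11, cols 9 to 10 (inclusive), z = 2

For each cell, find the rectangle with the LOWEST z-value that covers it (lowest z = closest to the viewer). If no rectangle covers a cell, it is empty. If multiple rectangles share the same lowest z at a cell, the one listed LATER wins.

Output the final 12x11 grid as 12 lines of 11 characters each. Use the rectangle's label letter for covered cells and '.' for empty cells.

...........
...........
...........
.BBBBB.....
.BBBBB.....
.BBBBB.....
.BBBBB.....
.BBBBB.....
.BBBBBC....
...CCCC....
.AAA.....DD
.AAA.....DD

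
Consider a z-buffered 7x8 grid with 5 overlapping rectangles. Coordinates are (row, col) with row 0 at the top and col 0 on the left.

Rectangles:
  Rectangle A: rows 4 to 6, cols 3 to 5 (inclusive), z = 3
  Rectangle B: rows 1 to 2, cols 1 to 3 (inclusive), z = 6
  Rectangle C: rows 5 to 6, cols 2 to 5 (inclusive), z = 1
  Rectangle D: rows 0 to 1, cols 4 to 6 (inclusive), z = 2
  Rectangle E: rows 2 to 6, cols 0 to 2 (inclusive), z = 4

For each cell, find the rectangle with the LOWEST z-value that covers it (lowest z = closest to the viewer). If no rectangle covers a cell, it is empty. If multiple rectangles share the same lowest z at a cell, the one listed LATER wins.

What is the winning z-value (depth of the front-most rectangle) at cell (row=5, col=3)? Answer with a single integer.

Check cell (5,3):
  A: rows 4-6 cols 3-5 z=3 -> covers; best now A (z=3)
  B: rows 1-2 cols 1-3 -> outside (row miss)
  C: rows 5-6 cols 2-5 z=1 -> covers; best now C (z=1)
  D: rows 0-1 cols 4-6 -> outside (row miss)
  E: rows 2-6 cols 0-2 -> outside (col miss)
Winner: C at z=1

Answer: 1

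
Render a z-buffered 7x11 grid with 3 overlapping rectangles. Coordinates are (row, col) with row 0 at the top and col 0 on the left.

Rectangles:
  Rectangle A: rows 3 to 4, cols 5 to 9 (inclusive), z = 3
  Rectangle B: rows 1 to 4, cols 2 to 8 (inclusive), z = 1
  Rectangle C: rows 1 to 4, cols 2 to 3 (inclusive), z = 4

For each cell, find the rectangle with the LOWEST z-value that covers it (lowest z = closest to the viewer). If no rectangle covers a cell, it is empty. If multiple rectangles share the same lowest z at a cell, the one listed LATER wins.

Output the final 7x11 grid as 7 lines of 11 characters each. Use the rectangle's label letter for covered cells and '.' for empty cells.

...........
..BBBBBBB..
..BBBBBBB..
..BBBBBBBA.
..BBBBBBBA.
...........
...........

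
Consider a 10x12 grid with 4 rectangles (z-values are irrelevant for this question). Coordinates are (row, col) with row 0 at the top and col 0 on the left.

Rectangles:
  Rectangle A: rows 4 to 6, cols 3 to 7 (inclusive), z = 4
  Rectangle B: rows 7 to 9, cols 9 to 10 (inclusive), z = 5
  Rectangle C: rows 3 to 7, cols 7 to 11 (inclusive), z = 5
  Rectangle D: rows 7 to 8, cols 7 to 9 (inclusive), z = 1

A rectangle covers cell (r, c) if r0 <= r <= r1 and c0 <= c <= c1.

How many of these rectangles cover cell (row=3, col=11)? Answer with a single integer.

Answer: 1

Derivation:
Check cell (3,11):
  A: rows 4-6 cols 3-7 -> outside (row miss)
  B: rows 7-9 cols 9-10 -> outside (row miss)
  C: rows 3-7 cols 7-11 -> covers
  D: rows 7-8 cols 7-9 -> outside (row miss)
Count covering = 1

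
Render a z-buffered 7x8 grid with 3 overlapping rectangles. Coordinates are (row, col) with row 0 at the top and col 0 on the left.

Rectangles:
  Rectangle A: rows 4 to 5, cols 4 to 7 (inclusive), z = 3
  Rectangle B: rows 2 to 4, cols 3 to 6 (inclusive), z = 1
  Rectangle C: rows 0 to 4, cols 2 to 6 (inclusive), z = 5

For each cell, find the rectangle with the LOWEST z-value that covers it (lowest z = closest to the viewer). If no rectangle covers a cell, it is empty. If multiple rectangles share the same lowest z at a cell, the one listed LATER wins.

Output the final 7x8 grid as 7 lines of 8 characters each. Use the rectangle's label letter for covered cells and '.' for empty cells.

..CCCCC.
..CCCCC.
..CBBBB.
..CBBBB.
..CBBBBA
....AAAA
........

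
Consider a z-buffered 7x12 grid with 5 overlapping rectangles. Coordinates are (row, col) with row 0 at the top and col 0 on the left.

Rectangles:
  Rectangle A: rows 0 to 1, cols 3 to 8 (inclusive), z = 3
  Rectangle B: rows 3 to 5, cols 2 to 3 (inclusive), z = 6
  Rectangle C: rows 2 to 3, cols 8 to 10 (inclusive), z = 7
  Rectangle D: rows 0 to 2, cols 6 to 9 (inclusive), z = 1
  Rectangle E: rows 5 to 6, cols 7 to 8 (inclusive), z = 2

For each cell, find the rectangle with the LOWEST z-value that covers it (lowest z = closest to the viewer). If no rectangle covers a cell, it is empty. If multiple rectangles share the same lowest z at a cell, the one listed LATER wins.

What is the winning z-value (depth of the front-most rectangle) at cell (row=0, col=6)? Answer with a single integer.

Check cell (0,6):
  A: rows 0-1 cols 3-8 z=3 -> covers; best now A (z=3)
  B: rows 3-5 cols 2-3 -> outside (row miss)
  C: rows 2-3 cols 8-10 -> outside (row miss)
  D: rows 0-2 cols 6-9 z=1 -> covers; best now D (z=1)
  E: rows 5-6 cols 7-8 -> outside (row miss)
Winner: D at z=1

Answer: 1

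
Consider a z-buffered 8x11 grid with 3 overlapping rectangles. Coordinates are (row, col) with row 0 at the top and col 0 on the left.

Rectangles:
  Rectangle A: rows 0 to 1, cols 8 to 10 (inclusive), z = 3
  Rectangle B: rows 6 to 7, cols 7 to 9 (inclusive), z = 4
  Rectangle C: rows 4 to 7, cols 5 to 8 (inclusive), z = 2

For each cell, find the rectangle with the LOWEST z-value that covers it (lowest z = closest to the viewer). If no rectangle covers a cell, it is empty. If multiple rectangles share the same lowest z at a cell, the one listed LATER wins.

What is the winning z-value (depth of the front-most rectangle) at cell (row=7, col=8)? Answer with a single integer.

Check cell (7,8):
  A: rows 0-1 cols 8-10 -> outside (row miss)
  B: rows 6-7 cols 7-9 z=4 -> covers; best now B (z=4)
  C: rows 4-7 cols 5-8 z=2 -> covers; best now C (z=2)
Winner: C at z=2

Answer: 2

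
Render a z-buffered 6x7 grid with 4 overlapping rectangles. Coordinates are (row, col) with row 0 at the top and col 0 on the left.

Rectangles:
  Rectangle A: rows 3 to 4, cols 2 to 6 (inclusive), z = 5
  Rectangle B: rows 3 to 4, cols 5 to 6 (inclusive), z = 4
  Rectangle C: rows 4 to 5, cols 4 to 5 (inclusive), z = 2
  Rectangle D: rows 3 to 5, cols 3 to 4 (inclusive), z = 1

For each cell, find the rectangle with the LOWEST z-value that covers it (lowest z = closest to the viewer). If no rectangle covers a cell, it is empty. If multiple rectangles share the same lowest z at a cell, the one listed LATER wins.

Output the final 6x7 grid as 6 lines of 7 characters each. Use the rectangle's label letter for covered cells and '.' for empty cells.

.......
.......
.......
..ADDBB
..ADDCB
...DDC.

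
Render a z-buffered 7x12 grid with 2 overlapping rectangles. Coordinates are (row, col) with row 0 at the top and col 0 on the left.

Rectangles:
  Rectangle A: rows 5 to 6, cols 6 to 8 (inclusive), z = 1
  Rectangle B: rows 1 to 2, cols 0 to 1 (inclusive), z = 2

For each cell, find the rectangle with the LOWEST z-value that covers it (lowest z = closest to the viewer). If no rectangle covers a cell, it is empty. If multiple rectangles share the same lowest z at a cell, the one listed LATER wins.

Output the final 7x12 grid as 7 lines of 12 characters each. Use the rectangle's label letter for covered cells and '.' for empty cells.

............
BB..........
BB..........
............
............
......AAA...
......AAA...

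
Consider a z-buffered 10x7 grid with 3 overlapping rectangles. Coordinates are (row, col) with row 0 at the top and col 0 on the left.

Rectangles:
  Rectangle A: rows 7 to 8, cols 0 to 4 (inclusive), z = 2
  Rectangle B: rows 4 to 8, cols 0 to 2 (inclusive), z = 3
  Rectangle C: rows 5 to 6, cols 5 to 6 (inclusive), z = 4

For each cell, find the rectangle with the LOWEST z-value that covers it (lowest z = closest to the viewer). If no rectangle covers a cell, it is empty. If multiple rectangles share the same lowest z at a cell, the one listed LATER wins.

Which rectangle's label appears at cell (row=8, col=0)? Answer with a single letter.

Check cell (8,0):
  A: rows 7-8 cols 0-4 z=2 -> covers; best now A (z=2)
  B: rows 4-8 cols 0-2 z=3 -> covers; best now A (z=2)
  C: rows 5-6 cols 5-6 -> outside (row miss)
Winner: A at z=2

Answer: A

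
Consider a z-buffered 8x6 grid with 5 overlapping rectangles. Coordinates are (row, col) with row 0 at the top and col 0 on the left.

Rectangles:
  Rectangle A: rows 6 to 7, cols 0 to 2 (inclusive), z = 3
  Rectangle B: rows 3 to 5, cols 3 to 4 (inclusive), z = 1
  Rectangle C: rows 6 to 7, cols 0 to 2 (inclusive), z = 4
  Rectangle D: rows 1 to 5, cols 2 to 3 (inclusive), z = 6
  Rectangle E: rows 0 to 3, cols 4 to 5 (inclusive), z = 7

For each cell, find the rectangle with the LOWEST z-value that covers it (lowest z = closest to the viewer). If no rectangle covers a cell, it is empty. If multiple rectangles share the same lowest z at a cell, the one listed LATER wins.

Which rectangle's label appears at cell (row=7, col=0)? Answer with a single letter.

Answer: A

Derivation:
Check cell (7,0):
  A: rows 6-7 cols 0-2 z=3 -> covers; best now A (z=3)
  B: rows 3-5 cols 3-4 -> outside (row miss)
  C: rows 6-7 cols 0-2 z=4 -> covers; best now A (z=3)
  D: rows 1-5 cols 2-3 -> outside (row miss)
  E: rows 0-3 cols 4-5 -> outside (row miss)
Winner: A at z=3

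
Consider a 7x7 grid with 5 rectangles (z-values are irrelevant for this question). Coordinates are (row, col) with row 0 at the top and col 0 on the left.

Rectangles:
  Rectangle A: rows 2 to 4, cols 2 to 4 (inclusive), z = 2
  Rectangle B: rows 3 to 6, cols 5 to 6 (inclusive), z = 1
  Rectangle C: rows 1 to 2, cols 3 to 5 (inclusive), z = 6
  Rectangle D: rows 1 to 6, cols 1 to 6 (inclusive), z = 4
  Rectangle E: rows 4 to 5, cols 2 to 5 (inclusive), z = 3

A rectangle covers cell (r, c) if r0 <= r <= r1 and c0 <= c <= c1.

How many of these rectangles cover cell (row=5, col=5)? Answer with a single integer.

Check cell (5,5):
  A: rows 2-4 cols 2-4 -> outside (row miss)
  B: rows 3-6 cols 5-6 -> covers
  C: rows 1-2 cols 3-5 -> outside (row miss)
  D: rows 1-6 cols 1-6 -> covers
  E: rows 4-5 cols 2-5 -> covers
Count covering = 3

Answer: 3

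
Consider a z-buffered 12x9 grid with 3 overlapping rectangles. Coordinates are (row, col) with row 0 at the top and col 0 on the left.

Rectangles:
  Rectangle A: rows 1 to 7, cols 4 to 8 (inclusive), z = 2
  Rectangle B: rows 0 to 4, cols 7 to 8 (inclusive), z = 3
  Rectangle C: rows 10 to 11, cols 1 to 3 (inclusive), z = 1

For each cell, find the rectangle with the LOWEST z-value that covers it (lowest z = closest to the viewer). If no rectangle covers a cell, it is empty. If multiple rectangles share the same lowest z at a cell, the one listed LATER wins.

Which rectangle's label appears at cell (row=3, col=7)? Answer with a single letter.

Check cell (3,7):
  A: rows 1-7 cols 4-8 z=2 -> covers; best now A (z=2)
  B: rows 0-4 cols 7-8 z=3 -> covers; best now A (z=2)
  C: rows 10-11 cols 1-3 -> outside (row miss)
Winner: A at z=2

Answer: A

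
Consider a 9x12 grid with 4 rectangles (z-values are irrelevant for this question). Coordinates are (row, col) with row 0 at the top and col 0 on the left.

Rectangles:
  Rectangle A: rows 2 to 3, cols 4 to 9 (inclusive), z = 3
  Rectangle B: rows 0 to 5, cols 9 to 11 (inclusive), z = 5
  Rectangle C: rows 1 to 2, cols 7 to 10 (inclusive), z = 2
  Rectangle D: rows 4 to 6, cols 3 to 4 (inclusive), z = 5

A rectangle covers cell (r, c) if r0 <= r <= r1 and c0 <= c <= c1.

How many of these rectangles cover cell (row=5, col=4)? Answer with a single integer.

Answer: 1

Derivation:
Check cell (5,4):
  A: rows 2-3 cols 4-9 -> outside (row miss)
  B: rows 0-5 cols 9-11 -> outside (col miss)
  C: rows 1-2 cols 7-10 -> outside (row miss)
  D: rows 4-6 cols 3-4 -> covers
Count covering = 1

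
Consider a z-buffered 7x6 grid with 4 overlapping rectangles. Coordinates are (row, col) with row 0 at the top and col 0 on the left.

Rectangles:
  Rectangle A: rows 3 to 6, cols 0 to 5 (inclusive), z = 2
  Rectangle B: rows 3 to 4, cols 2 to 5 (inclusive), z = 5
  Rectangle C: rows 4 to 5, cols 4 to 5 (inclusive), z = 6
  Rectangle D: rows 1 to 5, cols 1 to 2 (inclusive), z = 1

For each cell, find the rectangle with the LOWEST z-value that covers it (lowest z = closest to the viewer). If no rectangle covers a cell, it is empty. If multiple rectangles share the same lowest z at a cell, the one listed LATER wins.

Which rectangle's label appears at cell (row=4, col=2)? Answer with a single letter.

Check cell (4,2):
  A: rows 3-6 cols 0-5 z=2 -> covers; best now A (z=2)
  B: rows 3-4 cols 2-5 z=5 -> covers; best now A (z=2)
  C: rows 4-5 cols 4-5 -> outside (col miss)
  D: rows 1-5 cols 1-2 z=1 -> covers; best now D (z=1)
Winner: D at z=1

Answer: D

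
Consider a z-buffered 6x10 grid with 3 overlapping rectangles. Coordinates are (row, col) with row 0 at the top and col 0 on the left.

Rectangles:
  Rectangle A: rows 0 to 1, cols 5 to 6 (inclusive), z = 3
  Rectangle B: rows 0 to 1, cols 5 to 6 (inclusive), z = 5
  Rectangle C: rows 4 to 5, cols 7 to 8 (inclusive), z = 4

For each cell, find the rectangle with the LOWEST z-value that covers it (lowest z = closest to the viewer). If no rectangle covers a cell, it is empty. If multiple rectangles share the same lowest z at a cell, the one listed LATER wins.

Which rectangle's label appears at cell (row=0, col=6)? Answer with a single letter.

Answer: A

Derivation:
Check cell (0,6):
  A: rows 0-1 cols 5-6 z=3 -> covers; best now A (z=3)
  B: rows 0-1 cols 5-6 z=5 -> covers; best now A (z=3)
  C: rows 4-5 cols 7-8 -> outside (row miss)
Winner: A at z=3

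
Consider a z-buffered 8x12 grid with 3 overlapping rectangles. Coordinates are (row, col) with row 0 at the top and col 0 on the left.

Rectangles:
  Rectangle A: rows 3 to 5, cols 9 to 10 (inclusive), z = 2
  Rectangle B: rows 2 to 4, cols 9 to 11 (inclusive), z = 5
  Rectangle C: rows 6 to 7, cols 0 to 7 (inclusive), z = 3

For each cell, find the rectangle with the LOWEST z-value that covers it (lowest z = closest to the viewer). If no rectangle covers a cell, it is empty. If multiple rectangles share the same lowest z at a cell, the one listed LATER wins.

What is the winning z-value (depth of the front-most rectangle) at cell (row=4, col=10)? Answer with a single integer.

Check cell (4,10):
  A: rows 3-5 cols 9-10 z=2 -> covers; best now A (z=2)
  B: rows 2-4 cols 9-11 z=5 -> covers; best now A (z=2)
  C: rows 6-7 cols 0-7 -> outside (row miss)
Winner: A at z=2

Answer: 2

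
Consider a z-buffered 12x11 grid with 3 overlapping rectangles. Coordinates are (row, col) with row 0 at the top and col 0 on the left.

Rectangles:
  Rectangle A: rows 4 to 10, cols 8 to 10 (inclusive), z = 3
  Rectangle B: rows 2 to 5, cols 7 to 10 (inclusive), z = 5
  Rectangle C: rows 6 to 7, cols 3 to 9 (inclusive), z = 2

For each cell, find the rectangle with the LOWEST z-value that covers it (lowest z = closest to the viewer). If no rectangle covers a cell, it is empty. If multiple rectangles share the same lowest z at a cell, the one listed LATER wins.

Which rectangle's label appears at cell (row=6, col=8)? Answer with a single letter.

Answer: C

Derivation:
Check cell (6,8):
  A: rows 4-10 cols 8-10 z=3 -> covers; best now A (z=3)
  B: rows 2-5 cols 7-10 -> outside (row miss)
  C: rows 6-7 cols 3-9 z=2 -> covers; best now C (z=2)
Winner: C at z=2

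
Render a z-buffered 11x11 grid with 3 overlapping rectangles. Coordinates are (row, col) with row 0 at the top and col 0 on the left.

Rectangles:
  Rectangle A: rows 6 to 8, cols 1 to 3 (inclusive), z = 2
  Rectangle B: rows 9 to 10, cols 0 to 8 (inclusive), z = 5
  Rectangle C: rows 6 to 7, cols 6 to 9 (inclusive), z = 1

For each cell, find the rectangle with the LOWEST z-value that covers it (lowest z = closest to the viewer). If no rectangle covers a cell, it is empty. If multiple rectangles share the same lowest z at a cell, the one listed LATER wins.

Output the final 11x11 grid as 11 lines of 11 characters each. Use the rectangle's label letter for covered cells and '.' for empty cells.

...........
...........
...........
...........
...........
...........
.AAA..CCCC.
.AAA..CCCC.
.AAA.......
BBBBBBBBB..
BBBBBBBBB..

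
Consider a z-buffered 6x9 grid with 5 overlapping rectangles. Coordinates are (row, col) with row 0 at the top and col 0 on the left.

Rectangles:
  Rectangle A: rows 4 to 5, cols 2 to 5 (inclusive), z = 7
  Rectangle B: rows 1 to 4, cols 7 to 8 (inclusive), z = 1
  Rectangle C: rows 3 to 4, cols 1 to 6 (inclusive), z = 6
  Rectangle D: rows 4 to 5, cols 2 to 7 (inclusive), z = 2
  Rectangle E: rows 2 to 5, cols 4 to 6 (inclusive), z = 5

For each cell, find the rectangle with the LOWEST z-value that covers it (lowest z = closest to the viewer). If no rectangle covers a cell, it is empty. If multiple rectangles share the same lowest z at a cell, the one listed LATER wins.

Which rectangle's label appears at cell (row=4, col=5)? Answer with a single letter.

Answer: D

Derivation:
Check cell (4,5):
  A: rows 4-5 cols 2-5 z=7 -> covers; best now A (z=7)
  B: rows 1-4 cols 7-8 -> outside (col miss)
  C: rows 3-4 cols 1-6 z=6 -> covers; best now C (z=6)
  D: rows 4-5 cols 2-7 z=2 -> covers; best now D (z=2)
  E: rows 2-5 cols 4-6 z=5 -> covers; best now D (z=2)
Winner: D at z=2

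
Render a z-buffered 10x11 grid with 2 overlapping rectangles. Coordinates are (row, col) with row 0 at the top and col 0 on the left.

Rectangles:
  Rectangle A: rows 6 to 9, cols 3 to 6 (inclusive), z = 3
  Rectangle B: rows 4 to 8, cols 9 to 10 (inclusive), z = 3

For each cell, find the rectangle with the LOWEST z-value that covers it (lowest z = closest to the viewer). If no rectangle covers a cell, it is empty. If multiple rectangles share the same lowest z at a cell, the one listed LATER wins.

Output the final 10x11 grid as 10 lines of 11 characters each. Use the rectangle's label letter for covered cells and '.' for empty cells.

...........
...........
...........
...........
.........BB
.........BB
...AAAA..BB
...AAAA..BB
...AAAA..BB
...AAAA....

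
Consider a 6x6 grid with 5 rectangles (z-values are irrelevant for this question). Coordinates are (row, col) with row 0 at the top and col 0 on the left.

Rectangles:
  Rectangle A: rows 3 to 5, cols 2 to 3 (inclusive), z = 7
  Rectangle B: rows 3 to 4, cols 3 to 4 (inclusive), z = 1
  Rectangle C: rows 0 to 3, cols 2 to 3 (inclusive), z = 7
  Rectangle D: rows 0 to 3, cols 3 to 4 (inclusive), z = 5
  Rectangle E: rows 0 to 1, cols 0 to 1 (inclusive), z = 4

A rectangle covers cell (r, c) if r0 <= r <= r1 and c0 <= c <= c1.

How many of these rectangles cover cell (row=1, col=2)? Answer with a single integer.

Answer: 1

Derivation:
Check cell (1,2):
  A: rows 3-5 cols 2-3 -> outside (row miss)
  B: rows 3-4 cols 3-4 -> outside (row miss)
  C: rows 0-3 cols 2-3 -> covers
  D: rows 0-3 cols 3-4 -> outside (col miss)
  E: rows 0-1 cols 0-1 -> outside (col miss)
Count covering = 1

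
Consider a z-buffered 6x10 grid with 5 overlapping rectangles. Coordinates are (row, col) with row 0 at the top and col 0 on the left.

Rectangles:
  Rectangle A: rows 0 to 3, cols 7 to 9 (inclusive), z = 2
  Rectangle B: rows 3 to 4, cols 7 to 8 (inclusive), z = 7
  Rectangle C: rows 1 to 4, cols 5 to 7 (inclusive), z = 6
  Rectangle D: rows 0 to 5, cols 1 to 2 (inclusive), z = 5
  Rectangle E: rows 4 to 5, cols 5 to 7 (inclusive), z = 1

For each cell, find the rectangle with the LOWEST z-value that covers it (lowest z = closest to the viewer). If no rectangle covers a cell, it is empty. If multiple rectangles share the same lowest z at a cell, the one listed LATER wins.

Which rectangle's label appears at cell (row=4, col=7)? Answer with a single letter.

Check cell (4,7):
  A: rows 0-3 cols 7-9 -> outside (row miss)
  B: rows 3-4 cols 7-8 z=7 -> covers; best now B (z=7)
  C: rows 1-4 cols 5-7 z=6 -> covers; best now C (z=6)
  D: rows 0-5 cols 1-2 -> outside (col miss)
  E: rows 4-5 cols 5-7 z=1 -> covers; best now E (z=1)
Winner: E at z=1

Answer: E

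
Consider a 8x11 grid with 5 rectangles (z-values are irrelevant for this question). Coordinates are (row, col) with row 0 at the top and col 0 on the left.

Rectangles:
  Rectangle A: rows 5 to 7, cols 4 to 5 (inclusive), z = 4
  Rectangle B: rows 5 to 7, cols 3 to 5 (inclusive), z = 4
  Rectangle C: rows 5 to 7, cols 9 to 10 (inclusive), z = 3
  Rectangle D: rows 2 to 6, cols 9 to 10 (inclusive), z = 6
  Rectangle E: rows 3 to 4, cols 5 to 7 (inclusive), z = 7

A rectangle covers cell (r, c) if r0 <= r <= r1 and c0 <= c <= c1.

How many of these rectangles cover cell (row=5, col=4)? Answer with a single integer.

Check cell (5,4):
  A: rows 5-7 cols 4-5 -> covers
  B: rows 5-7 cols 3-5 -> covers
  C: rows 5-7 cols 9-10 -> outside (col miss)
  D: rows 2-6 cols 9-10 -> outside (col miss)
  E: rows 3-4 cols 5-7 -> outside (row miss)
Count covering = 2

Answer: 2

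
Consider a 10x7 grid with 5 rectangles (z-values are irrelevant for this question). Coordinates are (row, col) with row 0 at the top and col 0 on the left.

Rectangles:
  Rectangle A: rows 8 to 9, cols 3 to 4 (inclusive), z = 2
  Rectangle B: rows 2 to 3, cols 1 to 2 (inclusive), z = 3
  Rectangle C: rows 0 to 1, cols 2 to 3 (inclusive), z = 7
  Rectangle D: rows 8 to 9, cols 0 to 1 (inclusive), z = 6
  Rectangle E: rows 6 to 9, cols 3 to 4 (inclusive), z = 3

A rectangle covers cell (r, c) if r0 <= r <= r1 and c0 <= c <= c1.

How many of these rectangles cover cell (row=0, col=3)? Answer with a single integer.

Answer: 1

Derivation:
Check cell (0,3):
  A: rows 8-9 cols 3-4 -> outside (row miss)
  B: rows 2-3 cols 1-2 -> outside (row miss)
  C: rows 0-1 cols 2-3 -> covers
  D: rows 8-9 cols 0-1 -> outside (row miss)
  E: rows 6-9 cols 3-4 -> outside (row miss)
Count covering = 1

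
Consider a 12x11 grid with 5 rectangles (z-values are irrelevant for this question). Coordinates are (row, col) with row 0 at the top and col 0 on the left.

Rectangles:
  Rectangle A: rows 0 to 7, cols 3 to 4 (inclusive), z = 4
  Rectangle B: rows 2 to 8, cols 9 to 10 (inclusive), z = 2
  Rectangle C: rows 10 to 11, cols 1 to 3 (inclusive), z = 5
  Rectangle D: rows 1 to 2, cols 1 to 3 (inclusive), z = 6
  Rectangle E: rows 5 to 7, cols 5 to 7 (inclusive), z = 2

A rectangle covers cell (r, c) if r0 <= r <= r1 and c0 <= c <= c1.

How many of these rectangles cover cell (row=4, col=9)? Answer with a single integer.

Answer: 1

Derivation:
Check cell (4,9):
  A: rows 0-7 cols 3-4 -> outside (col miss)
  B: rows 2-8 cols 9-10 -> covers
  C: rows 10-11 cols 1-3 -> outside (row miss)
  D: rows 1-2 cols 1-3 -> outside (row miss)
  E: rows 5-7 cols 5-7 -> outside (row miss)
Count covering = 1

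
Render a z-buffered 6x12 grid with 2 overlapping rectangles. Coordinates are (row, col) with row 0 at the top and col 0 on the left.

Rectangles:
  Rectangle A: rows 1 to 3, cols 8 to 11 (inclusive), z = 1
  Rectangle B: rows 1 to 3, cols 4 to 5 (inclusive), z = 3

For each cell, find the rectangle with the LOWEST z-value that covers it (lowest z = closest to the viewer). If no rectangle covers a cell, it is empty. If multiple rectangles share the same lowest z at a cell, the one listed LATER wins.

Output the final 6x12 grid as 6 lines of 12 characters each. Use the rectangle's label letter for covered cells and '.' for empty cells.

............
....BB..AAAA
....BB..AAAA
....BB..AAAA
............
............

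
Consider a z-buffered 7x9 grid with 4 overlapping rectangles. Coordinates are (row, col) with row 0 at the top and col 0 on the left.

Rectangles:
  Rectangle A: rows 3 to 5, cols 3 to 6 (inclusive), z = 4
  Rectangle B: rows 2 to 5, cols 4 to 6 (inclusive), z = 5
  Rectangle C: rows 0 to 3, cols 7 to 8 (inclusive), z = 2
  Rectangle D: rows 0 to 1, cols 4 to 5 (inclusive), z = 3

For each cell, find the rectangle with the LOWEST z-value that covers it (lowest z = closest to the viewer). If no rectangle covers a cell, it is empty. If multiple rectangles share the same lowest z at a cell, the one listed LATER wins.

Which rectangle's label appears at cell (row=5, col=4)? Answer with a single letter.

Answer: A

Derivation:
Check cell (5,4):
  A: rows 3-5 cols 3-6 z=4 -> covers; best now A (z=4)
  B: rows 2-5 cols 4-6 z=5 -> covers; best now A (z=4)
  C: rows 0-3 cols 7-8 -> outside (row miss)
  D: rows 0-1 cols 4-5 -> outside (row miss)
Winner: A at z=4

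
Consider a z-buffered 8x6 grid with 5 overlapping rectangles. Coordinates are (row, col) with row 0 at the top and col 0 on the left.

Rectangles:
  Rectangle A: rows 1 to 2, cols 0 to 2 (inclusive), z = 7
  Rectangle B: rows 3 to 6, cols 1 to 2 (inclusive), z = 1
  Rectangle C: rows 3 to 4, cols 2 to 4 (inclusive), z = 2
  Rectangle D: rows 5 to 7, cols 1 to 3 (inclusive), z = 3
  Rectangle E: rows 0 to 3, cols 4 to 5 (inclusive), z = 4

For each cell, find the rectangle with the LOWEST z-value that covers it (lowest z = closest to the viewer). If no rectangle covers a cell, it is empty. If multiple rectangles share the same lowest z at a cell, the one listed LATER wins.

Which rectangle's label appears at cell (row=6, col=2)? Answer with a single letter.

Check cell (6,2):
  A: rows 1-2 cols 0-2 -> outside (row miss)
  B: rows 3-6 cols 1-2 z=1 -> covers; best now B (z=1)
  C: rows 3-4 cols 2-4 -> outside (row miss)
  D: rows 5-7 cols 1-3 z=3 -> covers; best now B (z=1)
  E: rows 0-3 cols 4-5 -> outside (row miss)
Winner: B at z=1

Answer: B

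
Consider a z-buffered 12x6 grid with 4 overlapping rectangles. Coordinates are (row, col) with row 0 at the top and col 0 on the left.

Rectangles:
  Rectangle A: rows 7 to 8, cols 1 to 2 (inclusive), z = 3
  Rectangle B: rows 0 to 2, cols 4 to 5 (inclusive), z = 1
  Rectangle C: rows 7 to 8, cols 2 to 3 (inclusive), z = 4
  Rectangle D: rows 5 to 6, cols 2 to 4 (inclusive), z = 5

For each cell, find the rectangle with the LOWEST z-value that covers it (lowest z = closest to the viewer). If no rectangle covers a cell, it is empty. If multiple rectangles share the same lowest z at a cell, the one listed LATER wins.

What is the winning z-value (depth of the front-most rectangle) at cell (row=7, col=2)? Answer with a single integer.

Answer: 3

Derivation:
Check cell (7,2):
  A: rows 7-8 cols 1-2 z=3 -> covers; best now A (z=3)
  B: rows 0-2 cols 4-5 -> outside (row miss)
  C: rows 7-8 cols 2-3 z=4 -> covers; best now A (z=3)
  D: rows 5-6 cols 2-4 -> outside (row miss)
Winner: A at z=3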